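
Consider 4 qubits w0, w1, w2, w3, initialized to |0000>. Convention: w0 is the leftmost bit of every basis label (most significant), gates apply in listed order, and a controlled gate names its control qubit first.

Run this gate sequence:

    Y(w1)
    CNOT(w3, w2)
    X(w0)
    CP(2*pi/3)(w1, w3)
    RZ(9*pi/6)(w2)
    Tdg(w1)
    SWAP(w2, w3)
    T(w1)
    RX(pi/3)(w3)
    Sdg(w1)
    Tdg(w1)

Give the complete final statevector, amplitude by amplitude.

The resulting statevector has amplitude -sqrt(3)/2 on |1100>, I/2 on |1101>, and 0 on every other basis state.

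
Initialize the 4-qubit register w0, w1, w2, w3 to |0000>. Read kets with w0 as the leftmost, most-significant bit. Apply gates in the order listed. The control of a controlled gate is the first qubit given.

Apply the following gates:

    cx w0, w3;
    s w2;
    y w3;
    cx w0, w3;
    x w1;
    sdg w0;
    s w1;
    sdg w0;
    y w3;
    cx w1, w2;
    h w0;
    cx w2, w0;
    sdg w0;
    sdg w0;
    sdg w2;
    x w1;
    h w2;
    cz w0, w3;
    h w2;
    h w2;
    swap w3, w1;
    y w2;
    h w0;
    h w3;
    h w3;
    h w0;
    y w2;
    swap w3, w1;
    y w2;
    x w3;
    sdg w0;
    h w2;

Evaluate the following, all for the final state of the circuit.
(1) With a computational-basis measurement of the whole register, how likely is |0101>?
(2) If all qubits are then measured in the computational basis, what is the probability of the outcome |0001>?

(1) Outcome |0101> occurs with probability 0.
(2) The probability of measuring |0001> is 1/2.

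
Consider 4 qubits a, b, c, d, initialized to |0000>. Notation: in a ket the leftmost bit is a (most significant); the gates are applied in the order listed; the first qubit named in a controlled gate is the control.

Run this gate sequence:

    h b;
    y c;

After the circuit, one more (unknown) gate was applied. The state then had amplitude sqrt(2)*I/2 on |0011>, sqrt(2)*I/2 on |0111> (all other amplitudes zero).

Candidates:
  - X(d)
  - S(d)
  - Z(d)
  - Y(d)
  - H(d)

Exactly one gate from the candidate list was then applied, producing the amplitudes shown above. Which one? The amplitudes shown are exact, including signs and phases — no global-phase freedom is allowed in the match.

The unique candidate consistent with the amplitudes is X(d).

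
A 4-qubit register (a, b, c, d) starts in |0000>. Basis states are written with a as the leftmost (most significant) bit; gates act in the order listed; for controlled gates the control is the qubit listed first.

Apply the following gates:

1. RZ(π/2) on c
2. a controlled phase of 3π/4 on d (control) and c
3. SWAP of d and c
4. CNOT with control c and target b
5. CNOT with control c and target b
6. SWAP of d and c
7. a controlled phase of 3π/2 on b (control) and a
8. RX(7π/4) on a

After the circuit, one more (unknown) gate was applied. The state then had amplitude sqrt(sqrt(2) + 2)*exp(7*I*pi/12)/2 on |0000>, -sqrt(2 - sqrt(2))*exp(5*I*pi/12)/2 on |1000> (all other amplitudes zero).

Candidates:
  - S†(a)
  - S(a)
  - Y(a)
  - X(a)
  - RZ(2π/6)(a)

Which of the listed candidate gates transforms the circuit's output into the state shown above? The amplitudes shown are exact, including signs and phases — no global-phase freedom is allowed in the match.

It was RZ(2π/6)(a) that produced the state shown. Key observation: gates 3-6 undo each other exactly, leaving only the rest of the circuit to track.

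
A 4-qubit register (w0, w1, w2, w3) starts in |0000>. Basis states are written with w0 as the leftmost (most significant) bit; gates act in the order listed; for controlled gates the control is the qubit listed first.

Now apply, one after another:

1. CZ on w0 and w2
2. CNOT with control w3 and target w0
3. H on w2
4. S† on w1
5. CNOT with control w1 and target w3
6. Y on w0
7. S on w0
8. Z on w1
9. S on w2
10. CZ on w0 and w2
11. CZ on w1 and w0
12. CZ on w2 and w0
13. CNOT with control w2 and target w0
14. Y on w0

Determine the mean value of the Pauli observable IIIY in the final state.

The expectation value of IIIY is 0.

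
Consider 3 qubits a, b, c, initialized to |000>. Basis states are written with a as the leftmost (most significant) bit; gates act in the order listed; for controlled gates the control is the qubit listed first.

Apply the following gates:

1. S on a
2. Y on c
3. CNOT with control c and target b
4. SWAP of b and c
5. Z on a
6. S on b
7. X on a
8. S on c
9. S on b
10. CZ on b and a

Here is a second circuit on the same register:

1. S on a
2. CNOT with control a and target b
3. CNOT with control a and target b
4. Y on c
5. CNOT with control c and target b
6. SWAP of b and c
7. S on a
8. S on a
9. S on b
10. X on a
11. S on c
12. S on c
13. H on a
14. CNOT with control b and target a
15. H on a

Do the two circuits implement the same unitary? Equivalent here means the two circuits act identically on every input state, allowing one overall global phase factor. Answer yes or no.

No — the two circuits implement different unitaries, even allowing a global phase.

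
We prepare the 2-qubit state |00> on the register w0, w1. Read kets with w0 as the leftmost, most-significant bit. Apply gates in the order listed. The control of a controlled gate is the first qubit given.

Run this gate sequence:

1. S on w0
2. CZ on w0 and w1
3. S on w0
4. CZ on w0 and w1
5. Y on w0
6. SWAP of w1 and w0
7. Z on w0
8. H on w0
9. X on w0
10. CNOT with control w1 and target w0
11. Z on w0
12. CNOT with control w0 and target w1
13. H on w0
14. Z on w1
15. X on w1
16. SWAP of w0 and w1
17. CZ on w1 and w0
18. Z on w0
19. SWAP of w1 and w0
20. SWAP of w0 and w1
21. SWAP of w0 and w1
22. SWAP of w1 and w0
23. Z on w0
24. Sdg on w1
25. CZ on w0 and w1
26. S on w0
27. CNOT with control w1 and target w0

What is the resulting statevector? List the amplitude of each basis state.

After the circuit, the state carries amplitude -I/2 on |00>, I/2 on |01>, 1/2 on |10>, -1/2 on |11>. Key observation: steps 18-23 multiply out to the identity, so the circuit reduces to the remaining gates.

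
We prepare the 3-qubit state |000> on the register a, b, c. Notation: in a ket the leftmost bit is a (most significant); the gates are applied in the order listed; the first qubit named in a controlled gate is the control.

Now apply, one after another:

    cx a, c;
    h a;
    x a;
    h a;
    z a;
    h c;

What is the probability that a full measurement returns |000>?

The probability of measuring |000> is 1/2.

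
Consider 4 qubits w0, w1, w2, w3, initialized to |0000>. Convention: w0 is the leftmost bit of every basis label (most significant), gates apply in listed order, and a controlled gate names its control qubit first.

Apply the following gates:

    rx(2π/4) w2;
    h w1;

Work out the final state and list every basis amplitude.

After the circuit, the state carries amplitude 1/2 on |0000>, -I/2 on |0010>, 1/2 on |0100>, -I/2 on |0110>, and 0 on every other basis state.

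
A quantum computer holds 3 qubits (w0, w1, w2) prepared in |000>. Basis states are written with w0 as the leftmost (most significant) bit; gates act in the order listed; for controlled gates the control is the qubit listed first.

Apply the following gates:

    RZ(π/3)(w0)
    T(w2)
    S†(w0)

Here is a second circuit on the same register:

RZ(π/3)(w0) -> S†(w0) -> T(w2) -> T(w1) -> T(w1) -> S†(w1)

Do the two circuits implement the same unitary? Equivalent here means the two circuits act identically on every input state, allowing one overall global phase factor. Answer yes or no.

Yes: on every input state the two circuits agree up to one overall phase factor.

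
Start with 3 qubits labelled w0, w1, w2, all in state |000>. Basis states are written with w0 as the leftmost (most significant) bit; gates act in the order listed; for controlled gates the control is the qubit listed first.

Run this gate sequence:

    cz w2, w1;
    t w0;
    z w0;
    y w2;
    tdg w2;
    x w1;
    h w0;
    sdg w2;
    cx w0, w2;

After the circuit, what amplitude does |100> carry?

The final state's coefficient on |100> equals 0.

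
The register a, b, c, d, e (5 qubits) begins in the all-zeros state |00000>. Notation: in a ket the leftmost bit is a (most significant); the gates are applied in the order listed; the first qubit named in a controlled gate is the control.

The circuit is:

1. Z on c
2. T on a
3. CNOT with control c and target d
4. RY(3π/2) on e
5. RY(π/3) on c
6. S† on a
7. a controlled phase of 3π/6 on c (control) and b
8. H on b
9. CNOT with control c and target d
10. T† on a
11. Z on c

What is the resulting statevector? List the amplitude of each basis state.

After the circuit, the state carries amplitude -sqrt(3)/4 on |00000>, sqrt(3)/4 on |00001>, 1/4 on |00110>, -1/4 on |00111>, -sqrt(3)/4 on |01000>, sqrt(3)/4 on |01001>, 1/4 on |01110>, -1/4 on |01111>, and 0 on every other basis state.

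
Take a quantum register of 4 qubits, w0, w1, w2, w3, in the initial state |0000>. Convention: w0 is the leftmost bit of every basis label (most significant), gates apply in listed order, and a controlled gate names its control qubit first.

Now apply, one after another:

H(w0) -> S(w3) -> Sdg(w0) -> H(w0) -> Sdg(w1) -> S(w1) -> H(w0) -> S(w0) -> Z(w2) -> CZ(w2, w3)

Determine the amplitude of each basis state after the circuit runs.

The final amplitudes are sqrt(2)/2 on |0000>, sqrt(2)/2 on |1000>, and 0 on every other basis state. Key observation: the block from step 3 through step 8 cancels to the identity and can be dropped.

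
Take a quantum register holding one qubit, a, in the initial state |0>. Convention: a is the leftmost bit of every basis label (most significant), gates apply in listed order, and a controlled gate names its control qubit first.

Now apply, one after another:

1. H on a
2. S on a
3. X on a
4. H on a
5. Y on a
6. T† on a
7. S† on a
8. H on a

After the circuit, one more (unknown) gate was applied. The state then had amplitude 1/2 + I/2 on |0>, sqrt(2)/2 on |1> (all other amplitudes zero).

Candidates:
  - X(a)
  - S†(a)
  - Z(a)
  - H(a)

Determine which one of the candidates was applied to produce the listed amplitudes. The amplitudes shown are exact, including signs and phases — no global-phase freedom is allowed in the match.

It was H(a) that produced the state shown.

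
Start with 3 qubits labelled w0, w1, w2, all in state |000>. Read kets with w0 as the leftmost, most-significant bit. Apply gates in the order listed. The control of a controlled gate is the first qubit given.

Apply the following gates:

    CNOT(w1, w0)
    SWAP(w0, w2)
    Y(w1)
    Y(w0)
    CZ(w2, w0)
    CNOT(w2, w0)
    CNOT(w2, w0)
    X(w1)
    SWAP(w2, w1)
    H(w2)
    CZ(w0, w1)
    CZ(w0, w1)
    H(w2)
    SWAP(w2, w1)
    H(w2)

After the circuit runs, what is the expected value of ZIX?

The observable ZIX averages to -1.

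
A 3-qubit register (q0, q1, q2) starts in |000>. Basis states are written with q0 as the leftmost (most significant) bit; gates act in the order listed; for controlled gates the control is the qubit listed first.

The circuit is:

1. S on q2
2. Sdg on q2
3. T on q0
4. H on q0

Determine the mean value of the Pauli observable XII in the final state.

In the final state, XII has expectation 1. Key observation: gates 1-2 undo each other exactly, leaving only the rest of the circuit to track.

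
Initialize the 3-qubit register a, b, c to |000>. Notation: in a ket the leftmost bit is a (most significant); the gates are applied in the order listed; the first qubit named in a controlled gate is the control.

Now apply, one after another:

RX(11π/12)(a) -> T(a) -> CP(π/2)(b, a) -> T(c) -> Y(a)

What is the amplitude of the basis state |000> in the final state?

The final state's coefficient on |000> equals (-sqrt(3*sqrt(2) + 6)/4 - sqrt(2 - sqrt(2))/4)*exp(I*pi/4).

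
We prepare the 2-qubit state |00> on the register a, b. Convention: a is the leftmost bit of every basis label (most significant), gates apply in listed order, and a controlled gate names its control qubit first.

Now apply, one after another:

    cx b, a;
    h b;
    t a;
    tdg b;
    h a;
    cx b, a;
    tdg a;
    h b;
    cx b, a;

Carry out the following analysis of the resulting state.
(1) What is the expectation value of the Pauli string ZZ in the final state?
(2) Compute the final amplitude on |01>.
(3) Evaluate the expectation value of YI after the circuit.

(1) The observable ZZ averages to 0.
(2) |01> carries amplitude sqrt(2)*(-exp(3*I*pi/4) + I)/4 in the final state.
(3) In the final state, YI has expectation -1/2.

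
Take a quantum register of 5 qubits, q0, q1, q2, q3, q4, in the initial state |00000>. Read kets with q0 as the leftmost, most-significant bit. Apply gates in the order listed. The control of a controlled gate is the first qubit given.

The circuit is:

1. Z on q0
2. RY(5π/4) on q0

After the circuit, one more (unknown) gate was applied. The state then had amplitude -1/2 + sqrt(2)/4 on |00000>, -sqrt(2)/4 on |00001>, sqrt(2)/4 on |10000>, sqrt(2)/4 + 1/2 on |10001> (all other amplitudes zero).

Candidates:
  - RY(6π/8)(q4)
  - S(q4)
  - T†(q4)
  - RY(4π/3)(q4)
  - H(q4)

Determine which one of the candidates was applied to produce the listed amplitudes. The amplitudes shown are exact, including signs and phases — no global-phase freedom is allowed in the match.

It was RY(6π/8)(q4) that produced the state shown.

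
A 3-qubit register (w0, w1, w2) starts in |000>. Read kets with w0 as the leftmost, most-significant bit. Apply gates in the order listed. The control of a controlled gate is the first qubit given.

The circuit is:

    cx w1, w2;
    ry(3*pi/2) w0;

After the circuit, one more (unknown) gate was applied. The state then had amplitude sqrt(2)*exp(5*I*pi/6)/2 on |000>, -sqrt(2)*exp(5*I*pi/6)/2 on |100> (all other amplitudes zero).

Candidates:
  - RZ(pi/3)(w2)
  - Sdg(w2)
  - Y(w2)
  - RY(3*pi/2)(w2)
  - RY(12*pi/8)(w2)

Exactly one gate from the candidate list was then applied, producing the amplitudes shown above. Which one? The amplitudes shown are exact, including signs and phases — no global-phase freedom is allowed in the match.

The applied gate was RZ(pi/3)(w2).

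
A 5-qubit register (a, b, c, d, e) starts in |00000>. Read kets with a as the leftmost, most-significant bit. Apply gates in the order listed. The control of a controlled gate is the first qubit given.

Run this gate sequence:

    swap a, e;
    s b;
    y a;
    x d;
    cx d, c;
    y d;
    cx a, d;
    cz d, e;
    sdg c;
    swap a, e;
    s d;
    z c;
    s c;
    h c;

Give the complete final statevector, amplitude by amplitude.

The final amplitudes are -sqrt(2)*I/2 on |00011>, sqrt(2)*I/2 on |00111>, and 0 on every other basis state.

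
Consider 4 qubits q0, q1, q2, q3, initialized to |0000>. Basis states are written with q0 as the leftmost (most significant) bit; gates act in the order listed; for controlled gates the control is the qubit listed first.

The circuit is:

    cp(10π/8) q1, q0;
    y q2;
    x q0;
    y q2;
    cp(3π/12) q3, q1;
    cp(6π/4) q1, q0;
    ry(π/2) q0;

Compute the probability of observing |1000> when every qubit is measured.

Outcome |1000> occurs with probability 1/2.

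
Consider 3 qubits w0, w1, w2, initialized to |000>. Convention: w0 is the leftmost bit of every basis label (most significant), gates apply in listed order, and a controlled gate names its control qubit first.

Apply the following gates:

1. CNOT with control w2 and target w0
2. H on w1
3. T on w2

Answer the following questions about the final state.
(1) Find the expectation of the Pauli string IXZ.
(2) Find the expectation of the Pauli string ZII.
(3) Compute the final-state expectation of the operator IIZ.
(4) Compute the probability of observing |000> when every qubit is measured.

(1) The expectation value of IXZ is 1.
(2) The expectation value of ZII is 1.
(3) The observable IIZ averages to 1.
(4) A full measurement returns |000> with probability 1/2.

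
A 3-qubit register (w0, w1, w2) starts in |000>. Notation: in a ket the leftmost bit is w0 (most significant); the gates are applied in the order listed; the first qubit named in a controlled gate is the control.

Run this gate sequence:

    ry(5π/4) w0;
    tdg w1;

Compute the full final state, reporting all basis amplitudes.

The resulting statevector has amplitude -sqrt(2 - sqrt(2))/2 on |000>, sqrt(sqrt(2) + 2)/2 on |100>, and 0 on every other basis state.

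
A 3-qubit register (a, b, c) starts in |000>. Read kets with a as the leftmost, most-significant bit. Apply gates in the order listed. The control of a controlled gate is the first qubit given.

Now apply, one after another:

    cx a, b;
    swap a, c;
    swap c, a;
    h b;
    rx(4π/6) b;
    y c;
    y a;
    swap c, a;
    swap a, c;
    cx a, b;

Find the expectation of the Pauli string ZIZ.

In the final state, ZIZ has expectation 1.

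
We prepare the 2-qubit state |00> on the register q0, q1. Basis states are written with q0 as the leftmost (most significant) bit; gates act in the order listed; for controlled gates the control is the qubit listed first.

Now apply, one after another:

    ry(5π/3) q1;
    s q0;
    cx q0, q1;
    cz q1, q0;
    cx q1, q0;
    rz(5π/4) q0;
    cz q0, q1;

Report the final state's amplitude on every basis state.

The resulting statevector has amplitude sqrt(3)*exp(3*I*pi/8)/2 on |00>, 0 on |01>, 0 on |10>, -exp(5*I*pi/8)/2 on |11>.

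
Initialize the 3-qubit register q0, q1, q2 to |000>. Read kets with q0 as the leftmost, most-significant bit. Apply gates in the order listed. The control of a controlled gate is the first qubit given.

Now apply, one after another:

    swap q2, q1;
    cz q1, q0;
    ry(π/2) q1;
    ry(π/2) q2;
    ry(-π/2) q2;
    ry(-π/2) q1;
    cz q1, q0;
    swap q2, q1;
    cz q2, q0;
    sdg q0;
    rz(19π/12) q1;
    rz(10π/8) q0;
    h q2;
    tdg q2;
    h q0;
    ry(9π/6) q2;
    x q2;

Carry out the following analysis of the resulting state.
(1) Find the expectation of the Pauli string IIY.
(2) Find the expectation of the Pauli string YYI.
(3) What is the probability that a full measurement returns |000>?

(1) In the final state, IIY has expectation sqrt(2)/2. Key observation: steps 1-8 multiply out to the identity, so the circuit reduces to the remaining gates.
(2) The observable YYI averages to 0.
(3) Outcome |000> occurs with probability 1/4 - sqrt(2)/8.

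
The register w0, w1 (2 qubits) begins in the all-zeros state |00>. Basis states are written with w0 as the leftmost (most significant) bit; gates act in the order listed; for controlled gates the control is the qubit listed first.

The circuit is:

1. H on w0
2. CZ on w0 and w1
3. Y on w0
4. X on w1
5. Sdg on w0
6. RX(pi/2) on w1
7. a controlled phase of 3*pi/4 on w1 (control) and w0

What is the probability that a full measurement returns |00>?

A full measurement returns |00> with probability 1/4.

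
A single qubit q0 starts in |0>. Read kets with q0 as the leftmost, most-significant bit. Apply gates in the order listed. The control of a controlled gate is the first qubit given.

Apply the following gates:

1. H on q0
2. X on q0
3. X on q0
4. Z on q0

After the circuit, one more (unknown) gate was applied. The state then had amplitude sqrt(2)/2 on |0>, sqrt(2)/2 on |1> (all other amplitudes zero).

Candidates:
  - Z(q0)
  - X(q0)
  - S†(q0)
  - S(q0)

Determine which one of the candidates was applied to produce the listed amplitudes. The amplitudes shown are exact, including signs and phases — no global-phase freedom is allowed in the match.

It was Z(q0) that produced the state shown. Key observation: gates 2-3 undo each other exactly, leaving only the rest of the circuit to track.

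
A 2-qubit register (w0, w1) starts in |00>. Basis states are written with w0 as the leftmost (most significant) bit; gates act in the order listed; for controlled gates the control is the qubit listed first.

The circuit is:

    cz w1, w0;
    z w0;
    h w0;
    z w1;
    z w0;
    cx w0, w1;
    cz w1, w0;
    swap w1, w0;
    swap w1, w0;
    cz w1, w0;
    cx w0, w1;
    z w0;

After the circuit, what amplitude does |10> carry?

The final state's coefficient on |10> equals sqrt(2)/2. Key observation: the block from step 5 through step 12 cancels to the identity and can be dropped.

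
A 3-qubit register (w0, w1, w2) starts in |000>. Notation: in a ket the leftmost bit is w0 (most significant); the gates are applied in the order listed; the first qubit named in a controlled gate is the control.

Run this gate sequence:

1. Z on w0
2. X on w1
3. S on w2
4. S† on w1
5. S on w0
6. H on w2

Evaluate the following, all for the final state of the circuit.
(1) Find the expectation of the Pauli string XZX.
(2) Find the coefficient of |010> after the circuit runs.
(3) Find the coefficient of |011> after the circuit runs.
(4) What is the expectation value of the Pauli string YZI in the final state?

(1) The observable XZX averages to 0.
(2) |010> carries amplitude -sqrt(2)*I/2 in the final state.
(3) The final state's coefficient on |011> equals -sqrt(2)*I/2.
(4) The observable YZI averages to 0.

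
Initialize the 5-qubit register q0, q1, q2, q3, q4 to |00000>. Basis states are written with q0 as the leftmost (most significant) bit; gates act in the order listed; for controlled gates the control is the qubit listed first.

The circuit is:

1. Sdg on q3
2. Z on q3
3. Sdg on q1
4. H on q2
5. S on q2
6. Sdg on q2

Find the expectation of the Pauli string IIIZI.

In the final state, IIIZI has expectation 1. Key observation: steps 5-6 multiply out to the identity, so the circuit reduces to the remaining gates.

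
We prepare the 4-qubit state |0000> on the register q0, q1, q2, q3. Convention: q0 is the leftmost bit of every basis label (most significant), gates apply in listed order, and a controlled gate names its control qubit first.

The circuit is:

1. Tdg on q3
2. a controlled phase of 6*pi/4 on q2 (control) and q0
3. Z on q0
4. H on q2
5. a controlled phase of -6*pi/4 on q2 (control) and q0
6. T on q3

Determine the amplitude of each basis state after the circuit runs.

After the circuit, the state carries amplitude sqrt(2)/2 on |0000>, sqrt(2)/2 on |0010>, and 0 on every other basis state.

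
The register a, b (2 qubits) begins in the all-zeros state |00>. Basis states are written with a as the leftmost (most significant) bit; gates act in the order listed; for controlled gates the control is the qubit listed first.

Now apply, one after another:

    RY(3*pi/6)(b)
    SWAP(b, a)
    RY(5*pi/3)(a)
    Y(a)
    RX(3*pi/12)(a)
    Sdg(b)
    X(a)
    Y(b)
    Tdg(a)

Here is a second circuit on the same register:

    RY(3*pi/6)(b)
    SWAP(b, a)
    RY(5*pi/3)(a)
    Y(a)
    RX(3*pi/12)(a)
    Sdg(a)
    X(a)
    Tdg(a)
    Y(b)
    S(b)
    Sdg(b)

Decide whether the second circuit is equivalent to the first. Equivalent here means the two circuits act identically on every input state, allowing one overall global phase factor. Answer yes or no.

No — the two circuits implement different unitaries, even allowing a global phase.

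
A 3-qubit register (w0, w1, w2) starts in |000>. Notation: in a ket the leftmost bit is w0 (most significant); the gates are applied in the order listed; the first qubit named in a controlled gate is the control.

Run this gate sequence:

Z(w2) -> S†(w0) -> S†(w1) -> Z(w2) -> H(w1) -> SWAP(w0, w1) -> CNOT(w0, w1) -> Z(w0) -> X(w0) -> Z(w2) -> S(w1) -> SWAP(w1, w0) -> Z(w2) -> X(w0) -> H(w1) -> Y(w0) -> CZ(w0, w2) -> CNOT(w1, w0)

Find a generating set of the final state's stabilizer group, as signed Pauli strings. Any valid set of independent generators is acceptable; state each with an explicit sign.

The final state is stabilized by the group generated by +YII, +IYI, +IIZ; other independent generating sets are equally valid.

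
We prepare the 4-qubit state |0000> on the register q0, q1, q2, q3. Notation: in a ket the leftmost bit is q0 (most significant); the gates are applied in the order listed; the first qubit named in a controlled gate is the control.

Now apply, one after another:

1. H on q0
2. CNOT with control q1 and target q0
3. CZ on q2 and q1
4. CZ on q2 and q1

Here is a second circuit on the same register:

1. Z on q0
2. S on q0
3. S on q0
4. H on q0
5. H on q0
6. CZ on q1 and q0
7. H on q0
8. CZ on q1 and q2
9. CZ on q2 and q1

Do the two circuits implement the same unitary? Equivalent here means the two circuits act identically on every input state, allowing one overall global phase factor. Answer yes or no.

Yes, they are equivalent — the unitaries differ by at most a global phase.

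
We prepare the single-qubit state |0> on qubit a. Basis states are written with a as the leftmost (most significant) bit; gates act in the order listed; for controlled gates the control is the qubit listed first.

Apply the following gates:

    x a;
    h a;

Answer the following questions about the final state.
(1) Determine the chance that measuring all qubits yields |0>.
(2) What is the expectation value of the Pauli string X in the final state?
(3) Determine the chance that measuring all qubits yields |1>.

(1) Outcome |0> occurs with probability 1/2.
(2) In the final state, X has expectation -1.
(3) Outcome |1> occurs with probability 1/2.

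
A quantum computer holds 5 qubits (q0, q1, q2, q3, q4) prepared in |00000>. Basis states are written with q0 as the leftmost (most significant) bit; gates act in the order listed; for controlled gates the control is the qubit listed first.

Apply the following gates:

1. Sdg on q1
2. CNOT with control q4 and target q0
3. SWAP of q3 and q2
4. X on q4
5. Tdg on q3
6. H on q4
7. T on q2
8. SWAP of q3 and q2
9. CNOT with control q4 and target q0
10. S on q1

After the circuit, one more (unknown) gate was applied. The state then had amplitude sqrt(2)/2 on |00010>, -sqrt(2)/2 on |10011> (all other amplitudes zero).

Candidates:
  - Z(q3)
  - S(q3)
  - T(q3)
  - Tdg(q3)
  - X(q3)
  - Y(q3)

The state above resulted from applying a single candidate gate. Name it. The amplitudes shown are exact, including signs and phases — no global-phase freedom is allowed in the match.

The applied gate was X(q3).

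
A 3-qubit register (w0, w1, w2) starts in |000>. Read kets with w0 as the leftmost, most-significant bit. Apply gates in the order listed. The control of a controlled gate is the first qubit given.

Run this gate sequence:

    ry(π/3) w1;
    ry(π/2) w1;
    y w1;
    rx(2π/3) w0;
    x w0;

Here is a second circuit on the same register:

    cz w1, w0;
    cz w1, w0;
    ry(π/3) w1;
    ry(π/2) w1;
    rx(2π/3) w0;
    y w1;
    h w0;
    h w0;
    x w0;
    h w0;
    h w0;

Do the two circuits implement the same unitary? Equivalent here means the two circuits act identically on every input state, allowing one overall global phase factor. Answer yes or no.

Yes: on every input state the two circuits agree up to one overall phase factor.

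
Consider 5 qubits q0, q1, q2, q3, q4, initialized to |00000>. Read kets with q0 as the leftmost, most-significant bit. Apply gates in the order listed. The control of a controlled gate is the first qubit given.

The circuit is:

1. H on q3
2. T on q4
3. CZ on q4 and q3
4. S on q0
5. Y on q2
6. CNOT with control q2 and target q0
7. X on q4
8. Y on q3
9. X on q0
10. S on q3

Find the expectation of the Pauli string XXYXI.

The expectation value of XXYXI is 0.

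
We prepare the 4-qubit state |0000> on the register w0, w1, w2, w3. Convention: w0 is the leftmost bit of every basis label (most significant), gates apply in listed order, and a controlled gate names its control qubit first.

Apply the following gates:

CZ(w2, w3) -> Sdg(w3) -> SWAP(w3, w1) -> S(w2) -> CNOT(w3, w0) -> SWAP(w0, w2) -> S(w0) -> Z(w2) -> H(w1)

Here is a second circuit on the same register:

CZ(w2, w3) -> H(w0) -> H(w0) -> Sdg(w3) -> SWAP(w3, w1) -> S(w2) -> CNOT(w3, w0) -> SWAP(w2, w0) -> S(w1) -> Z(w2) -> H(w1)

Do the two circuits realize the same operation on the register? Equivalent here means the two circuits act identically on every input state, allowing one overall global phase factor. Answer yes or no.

No: there is an input state on which the two circuits produce genuinely different outputs (not merely differing by a phase).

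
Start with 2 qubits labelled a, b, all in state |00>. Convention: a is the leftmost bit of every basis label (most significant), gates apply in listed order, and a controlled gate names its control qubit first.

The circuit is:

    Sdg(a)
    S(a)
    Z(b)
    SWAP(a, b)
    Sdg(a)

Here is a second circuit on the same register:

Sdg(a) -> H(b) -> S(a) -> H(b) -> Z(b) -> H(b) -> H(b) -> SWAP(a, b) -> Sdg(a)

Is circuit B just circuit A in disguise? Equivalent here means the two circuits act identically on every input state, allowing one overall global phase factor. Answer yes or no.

Yes — the two circuits implement the same unitary up to a global phase.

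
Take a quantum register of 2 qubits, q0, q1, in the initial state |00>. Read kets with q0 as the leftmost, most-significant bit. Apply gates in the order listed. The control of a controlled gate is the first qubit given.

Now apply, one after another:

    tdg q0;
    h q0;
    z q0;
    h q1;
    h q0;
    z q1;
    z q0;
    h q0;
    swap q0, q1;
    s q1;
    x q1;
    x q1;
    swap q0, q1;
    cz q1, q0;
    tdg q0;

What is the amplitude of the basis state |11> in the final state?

The final state's coefficient on |11> equals exp(I*pi/4)/2.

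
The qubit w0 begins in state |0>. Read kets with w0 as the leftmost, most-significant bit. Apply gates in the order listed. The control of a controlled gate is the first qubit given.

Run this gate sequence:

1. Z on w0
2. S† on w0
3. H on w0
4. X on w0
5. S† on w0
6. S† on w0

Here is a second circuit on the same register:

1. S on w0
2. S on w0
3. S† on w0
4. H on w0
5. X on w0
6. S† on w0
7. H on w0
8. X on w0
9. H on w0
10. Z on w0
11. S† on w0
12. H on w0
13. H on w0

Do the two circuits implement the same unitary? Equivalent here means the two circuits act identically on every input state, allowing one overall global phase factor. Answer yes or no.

Yes — the two circuits implement the same unitary up to a global phase.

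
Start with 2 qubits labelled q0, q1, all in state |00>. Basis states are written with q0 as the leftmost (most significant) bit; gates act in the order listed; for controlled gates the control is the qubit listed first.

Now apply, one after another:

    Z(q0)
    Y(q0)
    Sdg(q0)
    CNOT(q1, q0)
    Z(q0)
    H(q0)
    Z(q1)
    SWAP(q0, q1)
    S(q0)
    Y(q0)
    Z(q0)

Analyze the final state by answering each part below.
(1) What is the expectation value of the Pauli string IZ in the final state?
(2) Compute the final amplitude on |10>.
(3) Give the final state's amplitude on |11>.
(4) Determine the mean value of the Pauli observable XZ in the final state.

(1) The observable IZ averages to 0.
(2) |10> carries amplitude sqrt(2)*I/2 in the final state.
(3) The final state's coefficient on |11> equals -sqrt(2)*I/2.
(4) The observable XZ averages to 0.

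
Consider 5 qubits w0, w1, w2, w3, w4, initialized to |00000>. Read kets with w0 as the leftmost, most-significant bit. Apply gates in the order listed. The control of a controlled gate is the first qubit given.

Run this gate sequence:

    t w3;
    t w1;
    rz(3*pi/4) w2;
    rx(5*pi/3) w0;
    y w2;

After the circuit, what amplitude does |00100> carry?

The amplitude on |00100> is -sqrt(3)*exp(I*pi/8)/2.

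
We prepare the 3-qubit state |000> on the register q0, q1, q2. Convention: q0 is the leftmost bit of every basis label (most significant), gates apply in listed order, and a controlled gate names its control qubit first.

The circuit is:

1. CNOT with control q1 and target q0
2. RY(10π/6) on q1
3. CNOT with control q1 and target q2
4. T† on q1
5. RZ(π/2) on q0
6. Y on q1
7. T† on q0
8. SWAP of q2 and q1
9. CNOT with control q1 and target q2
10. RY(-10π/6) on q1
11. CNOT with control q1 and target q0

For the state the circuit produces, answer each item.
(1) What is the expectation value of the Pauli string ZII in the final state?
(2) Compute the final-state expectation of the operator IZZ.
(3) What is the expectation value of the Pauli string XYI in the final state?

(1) The expectation value of ZII is 1/4 - 3*sqrt(2)/8.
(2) The expectation value of IZZ is -1/4 + 3*sqrt(2)/8.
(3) The expectation value of XYI is -sqrt(6)/4.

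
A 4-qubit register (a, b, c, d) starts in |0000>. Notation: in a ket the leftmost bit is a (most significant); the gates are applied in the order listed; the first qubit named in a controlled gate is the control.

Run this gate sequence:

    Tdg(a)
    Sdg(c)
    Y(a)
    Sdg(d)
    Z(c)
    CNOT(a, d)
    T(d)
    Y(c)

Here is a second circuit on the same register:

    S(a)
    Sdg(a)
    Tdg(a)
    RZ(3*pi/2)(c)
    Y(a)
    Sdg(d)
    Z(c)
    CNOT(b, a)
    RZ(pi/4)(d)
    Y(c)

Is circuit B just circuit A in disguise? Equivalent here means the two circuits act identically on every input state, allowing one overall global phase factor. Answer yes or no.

No: there is an input state on which the two circuits produce genuinely different outputs (not merely differing by a phase).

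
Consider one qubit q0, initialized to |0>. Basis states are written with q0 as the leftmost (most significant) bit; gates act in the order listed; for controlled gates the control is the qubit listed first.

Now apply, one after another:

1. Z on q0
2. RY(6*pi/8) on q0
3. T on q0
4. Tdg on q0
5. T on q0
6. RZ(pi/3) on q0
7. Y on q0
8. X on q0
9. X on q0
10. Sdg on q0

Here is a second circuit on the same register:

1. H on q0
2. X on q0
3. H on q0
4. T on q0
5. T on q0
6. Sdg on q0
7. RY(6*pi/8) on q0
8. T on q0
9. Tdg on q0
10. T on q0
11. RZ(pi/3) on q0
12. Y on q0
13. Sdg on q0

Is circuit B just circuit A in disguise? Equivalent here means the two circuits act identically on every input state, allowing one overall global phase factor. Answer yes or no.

Yes — the two circuits implement the same unitary up to a global phase.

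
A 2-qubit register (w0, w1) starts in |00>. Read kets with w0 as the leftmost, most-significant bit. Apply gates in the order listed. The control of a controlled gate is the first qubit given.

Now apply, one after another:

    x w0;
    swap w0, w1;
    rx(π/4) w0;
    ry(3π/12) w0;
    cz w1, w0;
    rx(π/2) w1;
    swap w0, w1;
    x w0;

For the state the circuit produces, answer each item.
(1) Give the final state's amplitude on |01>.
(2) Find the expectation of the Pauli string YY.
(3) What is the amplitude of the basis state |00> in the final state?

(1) |01> carries amplitude -1/4 + I/4 in the final state.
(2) The observable YY averages to -sqrt(2)/2.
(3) |00> carries amplitude (1 - I)*(1 + sqrt(2)*I)/4 in the final state.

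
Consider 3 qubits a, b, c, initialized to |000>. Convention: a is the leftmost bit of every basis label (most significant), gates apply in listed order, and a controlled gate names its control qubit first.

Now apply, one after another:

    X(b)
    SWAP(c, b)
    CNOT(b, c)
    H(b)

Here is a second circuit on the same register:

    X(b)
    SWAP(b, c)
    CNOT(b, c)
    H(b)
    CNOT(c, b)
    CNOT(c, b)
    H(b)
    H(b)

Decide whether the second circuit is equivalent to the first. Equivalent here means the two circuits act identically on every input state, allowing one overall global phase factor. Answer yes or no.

Yes: on every input state the two circuits agree up to one overall phase factor.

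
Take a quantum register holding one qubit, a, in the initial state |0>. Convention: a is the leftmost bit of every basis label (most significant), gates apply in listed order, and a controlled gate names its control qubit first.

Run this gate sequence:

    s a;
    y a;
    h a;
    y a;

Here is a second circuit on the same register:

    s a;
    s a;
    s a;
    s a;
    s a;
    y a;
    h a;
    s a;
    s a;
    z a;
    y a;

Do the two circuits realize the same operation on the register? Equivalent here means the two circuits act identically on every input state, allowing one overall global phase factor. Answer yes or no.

Yes — the two circuits implement the same unitary up to a global phase.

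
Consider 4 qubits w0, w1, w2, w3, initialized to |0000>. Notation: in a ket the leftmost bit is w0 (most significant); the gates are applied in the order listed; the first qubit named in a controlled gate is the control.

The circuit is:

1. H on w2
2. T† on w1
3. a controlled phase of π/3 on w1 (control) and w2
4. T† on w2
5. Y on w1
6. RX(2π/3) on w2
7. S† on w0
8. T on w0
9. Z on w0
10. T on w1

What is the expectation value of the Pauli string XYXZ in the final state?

In the final state, XYXZ has expectation 0.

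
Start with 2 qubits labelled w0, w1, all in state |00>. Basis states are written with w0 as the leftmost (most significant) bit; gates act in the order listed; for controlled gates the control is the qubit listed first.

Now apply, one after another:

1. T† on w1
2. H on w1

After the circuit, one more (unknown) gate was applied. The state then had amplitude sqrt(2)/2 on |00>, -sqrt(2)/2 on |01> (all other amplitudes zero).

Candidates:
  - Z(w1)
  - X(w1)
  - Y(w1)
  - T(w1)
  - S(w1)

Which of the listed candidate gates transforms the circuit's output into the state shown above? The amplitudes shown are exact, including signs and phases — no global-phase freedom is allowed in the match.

The applied gate was Z(w1).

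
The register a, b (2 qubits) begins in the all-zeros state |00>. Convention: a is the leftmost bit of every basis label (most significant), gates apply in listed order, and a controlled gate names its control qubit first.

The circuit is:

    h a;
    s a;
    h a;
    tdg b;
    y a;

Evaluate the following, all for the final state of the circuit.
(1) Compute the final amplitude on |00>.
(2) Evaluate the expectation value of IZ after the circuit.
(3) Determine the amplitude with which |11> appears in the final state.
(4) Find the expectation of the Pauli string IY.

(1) The final state's coefficient on |00> equals -1/2 - I/2.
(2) The observable IZ averages to 1.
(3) The final state's coefficient on |11> equals 0.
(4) The observable IY averages to 0.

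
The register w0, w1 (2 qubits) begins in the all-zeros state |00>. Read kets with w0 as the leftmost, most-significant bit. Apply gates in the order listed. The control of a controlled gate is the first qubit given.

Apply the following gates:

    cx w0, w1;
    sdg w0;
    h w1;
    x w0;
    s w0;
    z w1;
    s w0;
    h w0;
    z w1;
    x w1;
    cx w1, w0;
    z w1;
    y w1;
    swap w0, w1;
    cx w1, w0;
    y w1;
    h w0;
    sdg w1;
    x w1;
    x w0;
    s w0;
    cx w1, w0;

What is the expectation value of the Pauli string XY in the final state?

The expectation value of XY is -1.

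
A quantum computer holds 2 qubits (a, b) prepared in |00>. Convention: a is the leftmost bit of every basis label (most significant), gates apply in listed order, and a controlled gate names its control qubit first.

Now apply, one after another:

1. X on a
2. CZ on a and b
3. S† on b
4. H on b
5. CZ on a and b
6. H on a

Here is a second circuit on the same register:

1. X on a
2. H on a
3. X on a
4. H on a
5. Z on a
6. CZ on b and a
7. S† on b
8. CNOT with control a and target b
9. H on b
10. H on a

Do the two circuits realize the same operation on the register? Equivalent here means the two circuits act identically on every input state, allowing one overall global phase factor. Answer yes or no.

Yes, they are equivalent — the unitaries differ by at most a global phase.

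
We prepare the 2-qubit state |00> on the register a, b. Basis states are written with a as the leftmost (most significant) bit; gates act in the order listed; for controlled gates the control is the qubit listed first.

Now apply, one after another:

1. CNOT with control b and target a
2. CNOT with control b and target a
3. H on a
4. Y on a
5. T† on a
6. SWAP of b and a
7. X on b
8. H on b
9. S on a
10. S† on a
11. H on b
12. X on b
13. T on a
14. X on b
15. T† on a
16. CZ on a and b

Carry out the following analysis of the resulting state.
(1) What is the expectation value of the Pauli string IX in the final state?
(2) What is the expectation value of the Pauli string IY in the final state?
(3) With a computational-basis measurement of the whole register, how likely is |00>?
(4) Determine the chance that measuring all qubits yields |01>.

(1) In the final state, IX has expectation -sqrt(2)/2. Key observation: gates 7-12 undo each other exactly, leaving only the rest of the circuit to track.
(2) In the final state, IY has expectation -sqrt(2)/2.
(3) Outcome |00> occurs with probability 1/2.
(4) The probability of measuring |01> is 1/2.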